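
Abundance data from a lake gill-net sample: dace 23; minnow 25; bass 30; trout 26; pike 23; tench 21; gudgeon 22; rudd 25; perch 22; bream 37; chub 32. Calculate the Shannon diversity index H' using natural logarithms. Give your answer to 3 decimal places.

Total N = 23+25+30+26+23+21+22+25+22+37+32 = 286, so the proportions are 0.08042, 0.08741, 0.1049, 0.09091, 0.08042, 0.07343, 0.07692, 0.08741, 0.07692, 0.12937, 0.11189 (working shown to 5 dp, full precision carried).
Each pᵢ ln pᵢ term: 0.08042×(-2.52050)=-0.20270, 0.08741×(-2.43712)=-0.21303, 0.1049×(-2.25479)=-0.23652, 0.09091×(-2.39790)=-0.21799, 0.08042×(-2.52050)=-0.20270, 0.07343×(-2.61147)=-0.19175, 0.07692×(-2.56495)=-0.19730, 0.08741×(-2.43712)=-0.21303, 0.07692×(-2.56495)=-0.19730, 0.12937×(-2.04507)=-0.26457, 0.11189×(-2.19026)=-0.24506.
Sum = -2.38197, so H' = 2.382.

2.382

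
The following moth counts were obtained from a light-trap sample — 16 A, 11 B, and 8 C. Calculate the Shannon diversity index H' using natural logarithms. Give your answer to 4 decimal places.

1.0590

Total N = 16+11+8 = 35, so the proportions are 0.457143, 0.314286, 0.228571 (working shown to 6 dp, full precision carried).
Each pᵢ ln pᵢ term: 0.457143×(-0.782759)=-0.357833, 0.314286×(-1.157453)=-0.363771, 0.228571×(-1.475907)=-0.337350.
Sum = -1.058954, so H' = 1.0590.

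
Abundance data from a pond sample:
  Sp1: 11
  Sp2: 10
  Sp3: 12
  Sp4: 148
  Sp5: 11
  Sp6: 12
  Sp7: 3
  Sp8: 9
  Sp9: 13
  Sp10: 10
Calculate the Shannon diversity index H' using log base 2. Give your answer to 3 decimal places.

2.139

Total N = 11+10+12+148+11+12+3+9+13+10 = 239, so the proportions are 0.04603, 0.04184, 0.05021, 0.61925, 0.04603, 0.05021, 0.01255, 0.03766, 0.05439, 0.04184 (working shown to 5 dp, full precision carried).
Each pᵢ log₂ pᵢ term: 0.04603×(-4.44144)=-0.20442, 0.04184×(-4.57894)=-0.19159, 0.05021×(-4.31590)=-0.21670, 0.61925×(-0.69141)=-0.42816, 0.04603×(-4.44144)=-0.20442, 0.05021×(-4.31590)=-0.21670, 0.01255×(-6.31590)=-0.07928, 0.03766×(-4.73094)=-0.17815, 0.05439×(-4.20043)=-0.22848, 0.04184×(-4.57894)=-0.19159.
Sum = -2.13947, so H' = 2.139.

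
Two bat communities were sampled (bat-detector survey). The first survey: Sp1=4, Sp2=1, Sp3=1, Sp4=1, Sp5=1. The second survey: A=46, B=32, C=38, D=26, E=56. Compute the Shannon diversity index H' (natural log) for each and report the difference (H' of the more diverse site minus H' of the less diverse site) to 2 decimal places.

The first survey: N=8, proportions 0.5, 0.125, 0.125, 0.125, 0.125, giving H' = 1.3863 (working shown to 4 dp, full precision carried).
The second survey: N=198, proportions 0.2323, 0.1616, 0.1919, 0.1313, 0.2828, giving H' = 1.5742.
Difference = |1.3863 − 1.5742| = 0.1879, i.e. 0.19 to 2 decimal places.

0.19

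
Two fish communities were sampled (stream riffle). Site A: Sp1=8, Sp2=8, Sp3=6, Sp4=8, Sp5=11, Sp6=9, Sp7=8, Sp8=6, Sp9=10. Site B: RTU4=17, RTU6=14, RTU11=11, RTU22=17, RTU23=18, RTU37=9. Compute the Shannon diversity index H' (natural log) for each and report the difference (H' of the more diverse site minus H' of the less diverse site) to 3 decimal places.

0.416

Site A: N=74, proportions 0.108108108, 0.108108108, 0.081081081, 0.108108108, 0.148648649, 0.121621622, 0.108108108, 0.081081081, 0.135135135, giving H' = 2.179457484 (working shown to 9 dp, full precision carried).
Site B: N=86, proportions 0.197674419, 0.162790698, 0.127906977, 0.197674419, 0.209302326, 0.104651163, giving H' = 1.763014539.
Difference = |2.179457484 − 1.763014539| = 0.416442945, i.e. 0.416 to 3 decimal places.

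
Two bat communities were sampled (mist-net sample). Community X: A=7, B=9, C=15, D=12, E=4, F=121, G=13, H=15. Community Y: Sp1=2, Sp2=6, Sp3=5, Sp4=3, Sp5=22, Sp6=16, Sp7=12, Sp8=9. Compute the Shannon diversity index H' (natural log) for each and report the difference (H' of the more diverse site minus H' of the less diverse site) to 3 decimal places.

0.463

Community X: N=196, proportions 0.03571, 0.04592, 0.07653, 0.06122, 0.02041, 0.61735, 0.06633, 0.07653, giving H' = 1.38201 (working shown to 5 dp, full precision carried).
Community Y: N=75, proportions 0.02667, 0.08, 0.06667, 0.04, 0.29333, 0.21333, 0.16, 0.12, giving H' = 1.84498.
Difference = |1.38201 − 1.84498| = 0.46297, i.e. 0.463 to 3 decimal places.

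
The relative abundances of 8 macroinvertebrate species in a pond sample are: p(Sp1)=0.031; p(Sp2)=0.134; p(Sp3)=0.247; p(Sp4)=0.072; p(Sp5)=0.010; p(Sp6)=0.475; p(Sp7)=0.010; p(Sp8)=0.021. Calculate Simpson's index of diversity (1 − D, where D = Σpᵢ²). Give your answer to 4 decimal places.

0.6886

D = 0.031² + 0.134² + 0.247² + 0.072² + 0.01² + 0.475² + 0.01² + 0.021² = 0.000961 + 0.017956 + 0.061009 + 0.005184 + 0.000100 + 0.225625 + 0.000100 + 0.000441 = 0.311376 (working shown to 6 dp, full precision carried).
So 1 − D = 0.688624, i.e. 0.6886 to 4 decimal places.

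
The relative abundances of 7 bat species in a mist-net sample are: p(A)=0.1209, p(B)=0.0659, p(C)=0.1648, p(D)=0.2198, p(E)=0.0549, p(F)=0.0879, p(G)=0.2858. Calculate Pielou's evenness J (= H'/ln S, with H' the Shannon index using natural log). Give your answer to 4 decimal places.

0.9229

H' = −Σ pᵢ ln pᵢ = −((-0.255436) + (-0.179223) + (-0.297138) + (-0.333005) + (-0.159333) + (-0.213734) + (-0.357954)) = 1.795823 (working shown to 6 dp, full precision carried).
With S = 7 species, ln S = 1.945910, so J = 1.795823/1.945910 = 0.922871, i.e. 0.9229 to 4 decimal places.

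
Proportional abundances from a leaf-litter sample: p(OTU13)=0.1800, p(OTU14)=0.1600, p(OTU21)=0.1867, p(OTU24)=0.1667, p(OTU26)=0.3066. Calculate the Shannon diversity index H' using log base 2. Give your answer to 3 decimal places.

2.274

Each pᵢ log₂ pᵢ term (working shown to 5 dp, full precision carried): 0.18×(-2.47393)=-0.44531, 0.16×(-2.64386)=-0.42302, 0.1867×(-2.42121)=-0.45204, 0.1667×(-2.58467)=-0.43087, 0.3066×(-1.70557)=-0.52293.
Sum = -2.27416, so H' = 2.274.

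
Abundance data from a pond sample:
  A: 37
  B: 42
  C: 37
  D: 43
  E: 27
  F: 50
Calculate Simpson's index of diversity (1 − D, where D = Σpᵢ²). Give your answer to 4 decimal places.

Total N = 37+42+37+43+27+50 = 236, so the proportions are 0.15678, 0.177966, 0.15678, 0.182203, 0.114407, 0.211864 (working shown to 6 dp, full precision carried).
D = 0.15678² + 0.177966² + 0.15678² + 0.182203² + 0.114407² + 0.211864² = 0.024580 + 0.031672 + 0.024580 + 0.033198 + 0.013089 + 0.044887 = 0.172005.
So 1 − D = 0.827995, i.e. 0.8280 to 4 decimal places.

0.8280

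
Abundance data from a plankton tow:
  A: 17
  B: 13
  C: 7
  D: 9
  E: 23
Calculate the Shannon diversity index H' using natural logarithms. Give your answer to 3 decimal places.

1.524

Total N = 17+13+7+9+23 = 69, so the proportions are 0.24638, 0.18841, 0.10145, 0.13043, 0.33333 (working shown to 5 dp, full precision carried).
Each pᵢ ln pᵢ term: 0.24638×(-1.40089)=-0.34515, 0.18841×(-1.66916)=-0.31448, 0.10145×(-2.28820)=-0.23214, 0.13043×(-2.03688)=-0.26568, 0.33333×(-1.09861)=-0.36620.
Sum = -1.52365, so H' = 1.524.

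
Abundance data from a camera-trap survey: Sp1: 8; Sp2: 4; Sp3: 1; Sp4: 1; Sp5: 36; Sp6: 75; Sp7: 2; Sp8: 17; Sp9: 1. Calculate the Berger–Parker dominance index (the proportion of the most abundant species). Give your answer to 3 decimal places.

0.517

Total N = 8+4+1+1+36+75+2+17+1 = 145, so the proportions are 0.05517, 0.02759, 0.0069, 0.0069, 0.24828, 0.51724, 0.01379, 0.11724, 0.0069 (working shown to 5 dp, full precision carried).
The largest proportion is 0.51724, i.e. d = 0.517 to 3 decimal places.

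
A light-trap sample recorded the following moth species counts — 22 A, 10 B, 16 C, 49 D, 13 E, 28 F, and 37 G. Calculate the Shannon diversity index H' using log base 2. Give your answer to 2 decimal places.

Total N = 22+10+16+49+13+28+37 = 175, so the proportions are 0.1257, 0.0571, 0.0914, 0.28, 0.0743, 0.16, 0.2114 (working shown to 4 dp, full precision carried).
Each pᵢ log₂ pᵢ term: 0.1257×(-2.9918)=-0.3761, 0.0571×(-4.1293)=-0.2360, 0.0914×(-3.4512)=-0.3155, 0.28×(-1.8365)=-0.5142, 0.0743×(-3.7508)=-0.2786, 0.16×(-2.6439)=-0.4230, 0.2114×(-2.2418)=-0.4740.
Sum = -2.6174, so H' = 2.62.

2.62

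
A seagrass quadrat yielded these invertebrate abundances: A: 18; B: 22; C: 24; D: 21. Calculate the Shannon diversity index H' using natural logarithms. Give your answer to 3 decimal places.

Total N = 18+22+24+21 = 85, so the proportions are 0.21176, 0.25882, 0.28235, 0.24706 (working shown to 5 dp, full precision carried).
Each pᵢ ln pᵢ term: 0.21176×(-1.55228)=-0.32872, 0.25882×(-1.35161)=-0.34983, 0.28235×(-1.26460)=-0.35706, 0.24706×(-1.39813)=-0.34542.
Sum = -1.38103, so H' = 1.381.

1.381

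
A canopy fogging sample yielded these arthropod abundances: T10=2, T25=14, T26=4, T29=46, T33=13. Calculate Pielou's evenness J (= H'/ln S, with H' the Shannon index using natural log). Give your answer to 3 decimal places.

0.722

Total N = 2+14+4+46+13 = 79, so the proportions are 0.02532, 0.17722, 0.05063, 0.58228, 0.16456 (working shown to 5 dp, full precision carried).
H' = −Σ pᵢ ln pᵢ = −((-0.09307) + (-0.30665) + (-0.15105) + (-0.31490) + (-0.29694)) = 1.16261.
With S = 5 species, ln S = 1.60944, so J = 1.16261/1.60944 = 0.72237, i.e. 0.722 to 3 decimal places.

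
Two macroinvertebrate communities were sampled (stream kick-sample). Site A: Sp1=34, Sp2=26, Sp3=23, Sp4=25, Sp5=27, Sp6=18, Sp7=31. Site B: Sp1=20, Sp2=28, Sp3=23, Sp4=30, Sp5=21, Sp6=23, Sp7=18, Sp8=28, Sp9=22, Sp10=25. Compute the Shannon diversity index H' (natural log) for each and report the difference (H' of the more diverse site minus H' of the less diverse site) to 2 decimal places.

0.36

Site A: N=184, proportions 0.18478, 0.1413, 0.125, 0.13587, 0.14674, 0.09783, 0.16848, giving H' = 1.92872 (working shown to 5 dp, full precision carried).
Site B: N=238, proportions 0.08403, 0.11765, 0.09664, 0.12605, 0.08824, 0.09664, 0.07563, 0.11765, 0.09244, 0.10504, giving H' = 2.29066.
Difference = |1.92872 − 2.29066| = 0.36194, i.e. 0.36 to 2 decimal places.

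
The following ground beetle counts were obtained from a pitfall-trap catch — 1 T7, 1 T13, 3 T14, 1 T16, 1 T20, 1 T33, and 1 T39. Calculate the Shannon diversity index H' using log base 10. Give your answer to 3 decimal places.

0.795

Total N = 1+1+3+1+1+1+1 = 9, so the proportions are 0.11111, 0.11111, 0.33333, 0.11111, 0.11111, 0.11111, 0.11111 (working shown to 5 dp, full precision carried).
Each pᵢ log₁₀ pᵢ term: 0.11111×(-0.95424)=-0.10603, 0.11111×(-0.95424)=-0.10603, 0.33333×(-0.47712)=-0.15904, 0.11111×(-0.95424)=-0.10603, 0.11111×(-0.95424)=-0.10603, 0.11111×(-0.95424)=-0.10603, 0.11111×(-0.95424)=-0.10603.
Sum = -0.79520, so H' = 0.795.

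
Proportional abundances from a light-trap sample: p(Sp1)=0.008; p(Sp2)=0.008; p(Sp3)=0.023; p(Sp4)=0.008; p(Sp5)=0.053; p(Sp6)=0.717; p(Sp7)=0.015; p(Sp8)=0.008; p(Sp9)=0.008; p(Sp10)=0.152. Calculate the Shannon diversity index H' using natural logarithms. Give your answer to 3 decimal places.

Each pᵢ ln pᵢ term (working shown to 5 dp, full precision carried): 0.008×(-4.82831)=-0.03863, 0.008×(-4.82831)=-0.03863, 0.023×(-3.77226)=-0.08676, 0.008×(-4.82831)=-0.03863, 0.053×(-2.93746)=-0.15569, 0.717×(-0.33268)=-0.23853, 0.015×(-4.19971)=-0.06300, 0.008×(-4.82831)=-0.03863, 0.008×(-4.82831)=-0.03863, 0.152×(-1.88387)=-0.28635.
Sum = -1.02346, so H' = 1.023.

1.023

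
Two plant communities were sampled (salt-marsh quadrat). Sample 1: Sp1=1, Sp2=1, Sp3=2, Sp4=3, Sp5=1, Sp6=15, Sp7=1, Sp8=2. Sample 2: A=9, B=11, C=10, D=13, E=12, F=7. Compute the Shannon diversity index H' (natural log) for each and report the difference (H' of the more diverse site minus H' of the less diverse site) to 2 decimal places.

Sample 1: N=26, proportions 0.0385, 0.0385, 0.0769, 0.1154, 0.0385, 0.5769, 0.0385, 0.0769, giving H' = 1.4624 (working shown to 4 dp, full precision carried).
Sample 2: N=62, proportions 0.1452, 0.1774, 0.1613, 0.2097, 0.1935, 0.1129, giving H' = 1.7729.
Difference = |1.4624 − 1.7729| = 0.3105, i.e. 0.31 to 2 decimal places.

0.31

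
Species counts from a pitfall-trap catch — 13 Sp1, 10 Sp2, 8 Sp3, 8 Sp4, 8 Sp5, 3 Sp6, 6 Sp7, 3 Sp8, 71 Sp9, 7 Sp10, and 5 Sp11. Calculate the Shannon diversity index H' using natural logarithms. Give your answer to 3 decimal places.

1.801

Total N = 13+10+8+8+8+3+6+3+71+7+5 = 142, so the proportions are 0.09155, 0.07042, 0.05634, 0.05634, 0.05634, 0.02113, 0.04225, 0.02113, 0.5, 0.0493, 0.03521 (working shown to 5 dp, full precision carried).
Each pᵢ ln pᵢ term: 0.09155×(-2.39088)=-0.21888, 0.07042×(-2.65324)=-0.18685, 0.05634×(-2.87639)=-0.16205, 0.05634×(-2.87639)=-0.16205, 0.05634×(-2.87639)=-0.16205, 0.02113×(-3.85721)=-0.08149, 0.04225×(-3.16407)=-0.13369, 0.02113×(-3.85721)=-0.08149, 0.5×(-0.69315)=-0.34657, 0.0493×(-3.00992)=-0.14838, 0.03521×(-3.34639)=-0.11783.
Sum = -1.80134, so H' = 1.801.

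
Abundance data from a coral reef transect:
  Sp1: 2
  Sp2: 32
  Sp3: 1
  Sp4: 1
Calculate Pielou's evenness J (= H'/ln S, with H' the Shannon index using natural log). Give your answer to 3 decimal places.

Total N = 2+32+1+1 = 36, so the proportions are 0.05556, 0.88889, 0.02778, 0.02778 (working shown to 5 dp, full precision carried).
H' = −Σ pᵢ ln pᵢ = −((-0.16058) + (-0.10470) + (-0.09954) + (-0.09954)) = 0.46436.
With S = 4 species, ln S = 1.38629, so J = 0.46436/1.38629 = 0.33496, i.e. 0.335 to 3 decimal places.

0.335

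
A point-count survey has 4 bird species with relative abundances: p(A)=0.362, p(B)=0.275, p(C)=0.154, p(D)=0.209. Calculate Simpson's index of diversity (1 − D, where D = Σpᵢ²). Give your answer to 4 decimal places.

0.7259

D = 0.362² + 0.275² + 0.154² + 0.209² = 0.131044 + 0.075625 + 0.023716 + 0.043681 = 0.274066 (working shown to 6 dp, full precision carried).
So 1 − D = 0.725934, i.e. 0.7259 to 4 decimal places.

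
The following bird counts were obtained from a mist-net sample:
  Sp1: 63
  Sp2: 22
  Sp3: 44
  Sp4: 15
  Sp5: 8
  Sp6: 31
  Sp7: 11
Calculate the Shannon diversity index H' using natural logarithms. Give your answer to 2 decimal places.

Total N = 63+22+44+15+8+31+11 = 194, so the proportions are 0.3247, 0.1134, 0.2268, 0.0773, 0.0412, 0.1598, 0.0567 (working shown to 4 dp, full precision carried).
Each pᵢ ln pᵢ term: 0.3247×(-1.1247)=-0.3652, 0.1134×(-2.1768)=-0.2469, 0.2268×(-1.4837)=-0.3365, 0.0773×(-2.5598)=-0.1979, 0.0412×(-3.1884)=-0.1315, 0.1598×(-1.8339)=-0.2930, 0.0567×(-2.8700)=-0.1627.
Sum = -1.7338, so H' = 1.73.

1.73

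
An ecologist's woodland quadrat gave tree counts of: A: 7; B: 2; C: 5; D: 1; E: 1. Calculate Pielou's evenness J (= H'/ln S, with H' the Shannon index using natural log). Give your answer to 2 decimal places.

Total N = 7+2+5+1+1 = 16, so the proportions are 0.4375, 0.125, 0.3125, 0.0625, 0.0625 (working shown to 4 dp, full precision carried).
H' = −Σ pᵢ ln pᵢ = −((-0.3617) + (-0.2599) + (-0.3635) + (-0.1733) + (-0.1733)) = 1.3317.
With S = 5 species, ln S = 1.6094, so J = 1.3317/1.6094 = 0.8274, i.e. 0.83 to 2 decimal places.

0.83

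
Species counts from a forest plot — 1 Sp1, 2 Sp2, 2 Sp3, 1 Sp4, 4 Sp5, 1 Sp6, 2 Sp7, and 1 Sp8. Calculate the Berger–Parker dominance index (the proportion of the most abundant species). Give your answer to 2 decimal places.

0.29

Total N = 1+2+2+1+4+1+2+1 = 14, so the proportions are 0.0714, 0.1429, 0.1429, 0.0714, 0.2857, 0.0714, 0.1429, 0.0714 (working shown to 4 dp, full precision carried).
The largest proportion is 0.2857, i.e. d = 0.29 to 2 decimal places.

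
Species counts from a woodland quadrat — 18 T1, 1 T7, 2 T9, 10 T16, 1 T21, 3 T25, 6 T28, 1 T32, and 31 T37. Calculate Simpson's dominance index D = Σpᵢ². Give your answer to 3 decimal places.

Total N = 18+1+2+10+1+3+6+1+31 = 73, so the proportions are 0.24658, 0.0137, 0.0274, 0.13699, 0.0137, 0.0411, 0.08219, 0.0137, 0.42466 (working shown to 5 dp, full precision carried).
D = 0.24658² + 0.0137² + 0.0274² + 0.13699² + 0.0137² + 0.0411² + 0.08219² + 0.0137² + 0.42466² = 0.06080 + 0.00019 + 0.00075 + 0.01877 + 0.00019 + 0.00169 + 0.00676 + 0.00019 + 0.18033 = 0.26966.
To 3 decimal places, D = 0.270.

0.270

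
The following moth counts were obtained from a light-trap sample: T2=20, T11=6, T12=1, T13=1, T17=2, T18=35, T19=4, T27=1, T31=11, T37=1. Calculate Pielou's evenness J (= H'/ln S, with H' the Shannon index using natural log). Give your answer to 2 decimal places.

Total N = 20+6+1+1+2+35+4+1+11+1 = 82, so the proportions are 0.2439, 0.0732, 0.0122, 0.0122, 0.0244, 0.4268, 0.0488, 0.0122, 0.1341, 0.0122 (working shown to 4 dp, full precision carried).
H' = −Σ pᵢ ln pᵢ = −((-0.3441) + (-0.1913) + (-0.0537) + (-0.0537) + (-0.0906) + (-0.3634) + (-0.1473) + (-0.0537) + (-0.2695) + (-0.0537)) = 1.6212.
With S = 10 species, ln S = 2.3026, so J = 1.6212/2.3026 = 0.7041, i.e. 0.70 to 2 decimal places.

0.70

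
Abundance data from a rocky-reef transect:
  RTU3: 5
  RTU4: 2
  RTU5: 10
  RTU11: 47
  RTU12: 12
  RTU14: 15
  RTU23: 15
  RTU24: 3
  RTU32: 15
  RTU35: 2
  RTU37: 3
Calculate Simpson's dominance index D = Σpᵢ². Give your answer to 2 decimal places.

0.19

Total N = 5+2+10+47+12+15+15+3+15+2+3 = 129, so the proportions are 0.0388, 0.0155, 0.0775, 0.3643, 0.093, 0.1163, 0.1163, 0.0233, 0.1163, 0.0155, 0.0233 (working shown to 4 dp, full precision carried).
D = 0.0388² + 0.0155² + 0.0775² + 0.3643² + 0.093² + 0.1163² + 0.1163² + 0.0233² + 0.1163² + 0.0155² + 0.0233² = 0.0015 + 0.0002 + 0.0060 + 0.1327 + 0.0087 + 0.0135 + 0.0135 + 0.0005 + 0.0135 + 0.0002 + 0.0005 = 0.1910.
To 2 decimal places, D = 0.19.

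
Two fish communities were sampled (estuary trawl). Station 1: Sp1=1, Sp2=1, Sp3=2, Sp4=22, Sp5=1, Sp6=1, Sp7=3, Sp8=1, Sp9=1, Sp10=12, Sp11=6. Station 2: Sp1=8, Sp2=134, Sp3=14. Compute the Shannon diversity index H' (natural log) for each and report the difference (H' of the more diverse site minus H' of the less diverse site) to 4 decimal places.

1.2119

Station 1: N=51, proportions 0.019608, 0.019608, 0.039216, 0.431373, 0.019608, 0.019608, 0.058824, 0.019608, 0.019608, 0.235294, 0.117647, giving H' = 1.711149 (working shown to 6 dp, full precision carried).
Station 2: N=156, proportions 0.051282, 0.858974, 0.089744, giving H' = 0.499261.
Difference = |1.711149 − 0.499261| = 1.211888, i.e. 1.2119 to 4 decimal places.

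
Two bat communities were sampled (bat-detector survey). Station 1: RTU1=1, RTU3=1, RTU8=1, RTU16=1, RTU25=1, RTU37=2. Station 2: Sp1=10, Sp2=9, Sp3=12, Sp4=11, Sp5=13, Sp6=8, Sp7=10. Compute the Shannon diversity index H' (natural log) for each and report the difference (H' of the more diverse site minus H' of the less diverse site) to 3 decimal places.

Station 1: N=7, proportions 0.142857, 0.142857, 0.142857, 0.142857, 0.142857, 0.285714, giving H' = 1.747868 (working shown to 6 dp, full precision carried).
Station 2: N=73, proportions 0.136986, 0.123288, 0.164384, 0.150685, 0.178082, 0.109589, 0.136986, giving H' = 1.934263.
Difference = |1.747868 − 1.934263| = 0.186395, i.e. 0.186 to 3 decimal places.

0.186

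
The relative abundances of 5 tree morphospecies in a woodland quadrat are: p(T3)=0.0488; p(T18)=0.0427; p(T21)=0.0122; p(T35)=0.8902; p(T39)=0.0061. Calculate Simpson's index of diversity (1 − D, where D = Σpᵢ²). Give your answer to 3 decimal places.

D = 0.0488² + 0.0427² + 0.0122² + 0.8902² + 0.0061² = 0.00238 + 0.00182 + 0.00015 + 0.79246 + 0.00004 = 0.79685 (working shown to 5 dp, full precision carried).
So 1 − D = 0.20315, i.e. 0.203 to 3 decimal places.

0.203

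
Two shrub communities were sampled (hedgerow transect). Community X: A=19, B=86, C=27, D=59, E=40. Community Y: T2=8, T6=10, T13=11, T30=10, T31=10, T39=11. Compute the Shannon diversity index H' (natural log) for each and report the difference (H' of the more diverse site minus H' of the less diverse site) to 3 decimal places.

Community X: N=231, proportions 0.08225, 0.37229, 0.11688, 0.25541, 0.17316, giving H' = 1.47646 (working shown to 5 dp, full precision carried).
Community Y: N=60, proportions 0.13333, 0.16667, 0.18333, 0.16667, 0.16667, 0.18333, giving H' = 1.78656.
Difference = |1.47646 − 1.78656| = 0.31010, i.e. 0.310 to 3 decimal places.

0.310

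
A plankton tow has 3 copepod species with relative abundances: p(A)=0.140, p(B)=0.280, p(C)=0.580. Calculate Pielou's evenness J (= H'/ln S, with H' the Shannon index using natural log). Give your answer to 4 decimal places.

H' = −Σ pᵢ ln pᵢ = −((-0.275256) + (-0.356430) + (-0.315942)) = 0.947628 (working shown to 6 dp, full precision carried).
With S = 3 species, ln S = 1.098612, so J = 0.947628/1.098612 = 0.862568, i.e. 0.8626 to 4 decimal places.

0.8626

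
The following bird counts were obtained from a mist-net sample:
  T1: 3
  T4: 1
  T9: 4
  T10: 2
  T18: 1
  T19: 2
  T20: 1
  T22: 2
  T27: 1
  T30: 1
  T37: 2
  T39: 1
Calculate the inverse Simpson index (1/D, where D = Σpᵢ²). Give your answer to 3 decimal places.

9.383

Total N = 3+1+4+2+1+2+1+2+1+1+2+1 = 21, so the proportions are 0.1428571, 0.047619, 0.1904762, 0.0952381, 0.047619, 0.0952381, 0.047619, 0.0952381, 0.047619, 0.047619, 0.0952381, 0.047619 (working shown to 7 dp, full precision carried).
D = 0.1428571² + 0.047619² + 0.1904762² + 0.0952381² + 0.047619² + 0.0952381² + 0.047619² + 0.0952381² + 0.047619² + 0.047619² + 0.0952381² + 0.047619² = 0.0204082 + 0.0022676 + 0.0362812 + 0.0090703 + 0.0022676 + 0.0090703 + 0.0022676 + 0.0090703 + 0.0022676 + 0.0022676 + 0.0090703 + 0.0022676 = 0.1065760.
So 1/D = 9.38298, i.e. 9.383 to 3 decimal places.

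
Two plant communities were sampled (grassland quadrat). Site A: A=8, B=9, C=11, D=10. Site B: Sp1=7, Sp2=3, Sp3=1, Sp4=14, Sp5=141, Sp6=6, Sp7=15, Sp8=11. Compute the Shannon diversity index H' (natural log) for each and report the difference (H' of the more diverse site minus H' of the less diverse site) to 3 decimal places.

0.280

Site A: N=38, proportions 0.21053, 0.23684, 0.28947, 0.26316, giving H' = 1.37934 (working shown to 5 dp, full precision carried).
Site B: N=198, proportions 0.03535, 0.01515, 0.00505, 0.07071, 0.71212, 0.0303, 0.07576, 0.05556, giving H' = 1.09944.
Difference = |1.37934 − 1.09944| = 0.27990, i.e. 0.280 to 3 decimal places.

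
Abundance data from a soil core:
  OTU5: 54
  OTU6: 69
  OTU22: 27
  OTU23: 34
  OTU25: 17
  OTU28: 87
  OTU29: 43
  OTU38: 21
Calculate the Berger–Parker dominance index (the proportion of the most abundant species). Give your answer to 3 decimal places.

0.247

Total N = 54+69+27+34+17+87+43+21 = 352, so the proportions are 0.15341, 0.19602, 0.0767, 0.09659, 0.0483, 0.24716, 0.12216, 0.05966 (working shown to 5 dp, full precision carried).
The largest proportion is 0.24716, i.e. d = 0.247 to 3 decimal places.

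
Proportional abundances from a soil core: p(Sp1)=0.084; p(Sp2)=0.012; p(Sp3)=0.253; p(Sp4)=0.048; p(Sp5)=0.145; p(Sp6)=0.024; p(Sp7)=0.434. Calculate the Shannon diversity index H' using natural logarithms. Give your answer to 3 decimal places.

1.486

Each pᵢ ln pᵢ term (working shown to 5 dp, full precision carried): 0.084×(-2.47694)=-0.20806, 0.012×(-4.42285)=-0.05307, 0.253×(-1.37437)=-0.34771, 0.048×(-3.03655)=-0.14575, 0.145×(-1.93102)=-0.28000, 0.024×(-3.72970)=-0.08951, 0.434×(-0.83471)=-0.36226.
Sum = -1.48638, so H' = 1.486.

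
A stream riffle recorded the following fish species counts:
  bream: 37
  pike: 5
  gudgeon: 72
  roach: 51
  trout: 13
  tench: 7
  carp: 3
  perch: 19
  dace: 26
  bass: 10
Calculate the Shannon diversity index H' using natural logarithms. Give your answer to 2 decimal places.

1.94

Total N = 37+5+72+51+13+7+3+19+26+10 = 243, so the proportions are 0.1523, 0.0206, 0.2963, 0.2099, 0.0535, 0.0288, 0.0123, 0.0782, 0.107, 0.0412 (working shown to 4 dp, full precision carried).
Each pᵢ ln pᵢ term: 0.1523×(-1.8821)=-0.2866, 0.0206×(-3.8836)=-0.0799, 0.2963×(-1.2164)=-0.3604, 0.2099×(-1.5612)=-0.3277, 0.0535×(-2.9281)=-0.1566, 0.0288×(-3.5472)=-0.1022, 0.0123×(-4.3944)=-0.0543, 0.0782×(-2.5486)=-0.1993, 0.107×(-2.2350)=-0.2391, 0.0412×(-3.1905)=-0.1313.
Sum = -1.9374, so H' = 1.94.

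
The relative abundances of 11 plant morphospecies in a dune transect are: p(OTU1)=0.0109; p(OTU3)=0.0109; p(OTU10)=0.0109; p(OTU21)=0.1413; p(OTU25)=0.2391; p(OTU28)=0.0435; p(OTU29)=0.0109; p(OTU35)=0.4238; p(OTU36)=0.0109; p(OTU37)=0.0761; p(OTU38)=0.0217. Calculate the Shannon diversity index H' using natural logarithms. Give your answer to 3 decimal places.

Each pᵢ ln pᵢ term (working shown to 5 dp, full precision carried): 0.0109×(-4.51899)=-0.04926, 0.0109×(-4.51899)=-0.04926, 0.0109×(-4.51899)=-0.04926, 0.1413×(-1.95687)=-0.27651, 0.2391×(-1.43087)=-0.34212, 0.0435×(-3.13499)=-0.13637, 0.0109×(-4.51899)=-0.04926, 0.4238×(-0.85849)=-0.36383, 0.0109×(-4.51899)=-0.04926, 0.0761×(-2.57571)=-0.19601, 0.0217×(-3.83044)=-0.08312.
Sum = -1.64425, so H' = 1.644.

1.644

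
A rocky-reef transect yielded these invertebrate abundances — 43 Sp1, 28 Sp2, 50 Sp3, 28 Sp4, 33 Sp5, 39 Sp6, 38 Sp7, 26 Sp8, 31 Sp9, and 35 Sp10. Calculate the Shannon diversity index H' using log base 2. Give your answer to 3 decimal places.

Total N = 43+28+50+28+33+39+38+26+31+35 = 351, so the proportions are 0.12251, 0.07977, 0.14245, 0.07977, 0.09402, 0.11111, 0.10826, 0.07407, 0.08832, 0.09972 (working shown to 5 dp, full precision carried).
Each pᵢ log₂ pᵢ term: 0.12251×(-3.02906)=-0.37108, 0.07977×(-3.64797)=-0.29101, 0.14245×(-2.81147)=-0.40049, 0.07977×(-3.64797)=-0.29101, 0.09402×(-3.41093)=-0.32069, 0.11111×(-3.16993)=-0.35221, 0.10826×(-3.20740)=-0.34724, 0.07407×(-3.75489)=-0.27814, 0.08832×(-3.50113)=-0.30922, 0.09972×(-3.32604)=-0.33166.
Sum = -3.29274, so H' = 3.293.

3.293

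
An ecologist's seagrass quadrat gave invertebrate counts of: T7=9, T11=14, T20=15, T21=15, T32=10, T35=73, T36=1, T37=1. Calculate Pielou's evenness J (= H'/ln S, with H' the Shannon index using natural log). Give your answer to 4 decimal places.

Total N = 9+14+15+15+10+73+1+1 = 138, so the proportions are 0.065217, 0.101449, 0.108696, 0.108696, 0.072464, 0.528986, 0.007246, 0.007246 (working shown to 6 dp, full precision carried).
H' = −Σ pᵢ ln pᵢ = −((-0.178045) + (-0.232136) + (-0.241218) + (-0.241218) + (-0.190193) + (-0.336855) + (-0.035705) + (-0.035705)) = 1.491075.
With S = 8 species, ln S = 2.079442, so J = 1.491075/2.079442 = 0.717055, i.e. 0.7171 to 4 decimal places.

0.7171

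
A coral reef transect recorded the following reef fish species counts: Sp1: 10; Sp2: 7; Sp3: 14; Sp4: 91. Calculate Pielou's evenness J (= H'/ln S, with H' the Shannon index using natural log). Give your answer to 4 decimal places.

0.6031

Total N = 10+7+14+91 = 122, so the proportions are 0.081967, 0.057377, 0.114754, 0.745902 (working shown to 6 dp, full precision carried).
H' = −Σ pᵢ ln pᵢ = −((-0.205036) + (-0.163990) + (-0.248438) + (-0.218670)) = 0.836134.
With S = 4 species, ln S = 1.386294, so J = 0.836134/1.386294 = 0.603143, i.e. 0.6031 to 4 decimal places.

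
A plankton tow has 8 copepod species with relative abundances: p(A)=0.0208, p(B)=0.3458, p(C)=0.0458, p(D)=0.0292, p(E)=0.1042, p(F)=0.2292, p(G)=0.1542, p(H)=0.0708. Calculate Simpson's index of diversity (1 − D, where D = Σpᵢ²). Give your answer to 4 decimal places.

D = 0.0208² + 0.3458² + 0.0458² + 0.0292² + 0.1042² + 0.2292² + 0.1542² + 0.0708² = 0.000433 + 0.119578 + 0.002098 + 0.000853 + 0.010858 + 0.052533 + 0.023778 + 0.005013 = 0.215141 (working shown to 6 dp, full precision carried).
So 1 − D = 0.784859, i.e. 0.7849 to 4 decimal places.

0.7849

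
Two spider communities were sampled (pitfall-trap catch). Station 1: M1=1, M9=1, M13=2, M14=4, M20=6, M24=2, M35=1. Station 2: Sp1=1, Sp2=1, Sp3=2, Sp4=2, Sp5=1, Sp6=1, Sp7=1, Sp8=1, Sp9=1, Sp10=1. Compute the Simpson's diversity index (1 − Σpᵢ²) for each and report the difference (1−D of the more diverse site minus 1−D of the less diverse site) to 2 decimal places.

Station 1: N=17, proportions 0.0588, 0.0588, 0.1176, 0.2353, 0.3529, 0.1176, 0.0588, giving 1−D = 0.7820 (working shown to 4 dp, full precision carried).
Station 2: N=12, proportions 0.0833, 0.0833, 0.1667, 0.1667, 0.0833, 0.0833, 0.0833, 0.0833, 0.0833, 0.0833, giving 1−D = 0.8889.
Difference = |0.7820 − 0.8889| = 0.1069, i.e. 0.11 to 2 decimal places.

0.11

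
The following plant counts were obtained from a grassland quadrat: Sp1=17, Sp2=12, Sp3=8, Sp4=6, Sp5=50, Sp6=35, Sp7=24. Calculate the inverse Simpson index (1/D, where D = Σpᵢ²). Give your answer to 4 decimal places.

4.7795

Total N = 17+12+8+6+50+35+24 = 152, so the proportions are 0.11184211, 0.07894737, 0.05263158, 0.03947368, 0.32894737, 0.23026316, 0.15789474 (working shown to 8 dp, full precision carried).
D = 0.11184211² + 0.07894737² + 0.05263158² + 0.03947368² + 0.32894737² + 0.23026316² + 0.15789474² = 0.01250866 + 0.00623269 + 0.00277008 + 0.00155817 + 0.10820637 + 0.05302112 + 0.02493075 = 0.20922784.
So 1/D = 4.779479, i.e. 4.7795 to 4 decimal places.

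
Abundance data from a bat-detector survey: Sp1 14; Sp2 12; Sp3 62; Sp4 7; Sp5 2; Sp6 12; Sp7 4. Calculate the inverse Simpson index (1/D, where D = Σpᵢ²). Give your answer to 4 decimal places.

2.9040

Total N = 14+12+62+7+2+12+4 = 113, so the proportions are 0.1238938, 0.1061947, 0.5486726, 0.0619469, 0.0176991, 0.1061947, 0.0353982 (working shown to 7 dp, full precision carried).
D = 0.1238938² + 0.1061947² + 0.5486726² + 0.0619469² + 0.0176991² + 0.1061947² + 0.0353982² = 0.0153497 + 0.0112773 + 0.3010416 + 0.0038374 + 0.0003133 + 0.0112773 + 0.0012530 = 0.3443496.
So 1/D = 2.904025, i.e. 2.9040 to 4 decimal places.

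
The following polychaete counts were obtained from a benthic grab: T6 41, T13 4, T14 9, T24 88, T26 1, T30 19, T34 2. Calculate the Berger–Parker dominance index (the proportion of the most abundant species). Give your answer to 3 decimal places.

Total N = 41+4+9+88+1+19+2 = 164, so the proportions are 0.25, 0.02439, 0.05488, 0.53659, 0.0061, 0.11585, 0.0122 (working shown to 5 dp, full precision carried).
The largest proportion is 0.53659, i.e. d = 0.537 to 3 decimal places.

0.537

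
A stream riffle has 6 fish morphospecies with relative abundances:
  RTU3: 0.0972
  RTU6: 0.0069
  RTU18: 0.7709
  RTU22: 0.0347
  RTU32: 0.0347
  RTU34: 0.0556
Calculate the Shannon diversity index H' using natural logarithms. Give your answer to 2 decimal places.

Each pᵢ ln pᵢ term (working shown to 4 dp, full precision carried): 0.0972×(-2.3310)=-0.2266, 0.0069×(-4.9762)=-0.0343, 0.7709×(-0.2602)=-0.2006, 0.0347×(-3.3610)=-0.1166, 0.0347×(-3.3610)=-0.1166, 0.0556×(-2.8896)=-0.1607.
Sum = -0.8554, so H' = 0.86.

0.86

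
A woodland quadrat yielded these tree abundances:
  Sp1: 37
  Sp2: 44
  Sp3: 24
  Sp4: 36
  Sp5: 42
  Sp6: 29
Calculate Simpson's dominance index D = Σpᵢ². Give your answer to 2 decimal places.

0.17

Total N = 37+44+24+36+42+29 = 212, so the proportions are 0.1745, 0.2075, 0.1132, 0.1698, 0.1981, 0.1368 (working shown to 4 dp, full precision carried).
D = 0.1745² + 0.2075² + 0.1132² + 0.1698² + 0.1981² + 0.1368² = 0.0305 + 0.0431 + 0.0128 + 0.0288 + 0.0392 + 0.0187 = 0.1731.
To 2 decimal places, D = 0.17.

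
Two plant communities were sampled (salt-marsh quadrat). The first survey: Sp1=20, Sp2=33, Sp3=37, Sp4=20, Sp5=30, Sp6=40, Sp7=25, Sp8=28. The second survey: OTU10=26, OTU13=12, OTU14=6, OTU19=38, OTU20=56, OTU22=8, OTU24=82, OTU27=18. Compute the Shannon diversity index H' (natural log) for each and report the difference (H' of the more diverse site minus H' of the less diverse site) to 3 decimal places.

The first survey: N=233, proportions 0.08584, 0.14163, 0.1588, 0.08584, 0.12876, 0.17167, 0.1073, 0.12017, giving H' = 2.05111 (working shown to 5 dp, full precision carried).
The second survey: N=246, proportions 0.10569, 0.04878, 0.02439, 0.15447, 0.22764, 0.03252, 0.33333, 0.07317, giving H' = 1.76980.
Difference = |2.05111 − 1.76980| = 0.28131, i.e. 0.281 to 3 decimal places.

0.281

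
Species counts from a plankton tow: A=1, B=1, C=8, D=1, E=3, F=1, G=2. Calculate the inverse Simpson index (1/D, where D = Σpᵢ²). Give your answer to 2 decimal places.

Total N = 1+1+8+1+3+1+2 = 17, so the proportions are 0.058824, 0.058824, 0.470588, 0.058824, 0.176471, 0.058824, 0.117647 (working shown to 6 dp, full precision carried).
D = 0.058824² + 0.058824² + 0.470588² + 0.058824² + 0.176471² + 0.058824² + 0.117647² = 0.003460 + 0.003460 + 0.221453 + 0.003460 + 0.031142 + 0.003460 + 0.013841 = 0.280277.
So 1/D = 3.5679, i.e. 3.57 to 2 decimal places.

3.57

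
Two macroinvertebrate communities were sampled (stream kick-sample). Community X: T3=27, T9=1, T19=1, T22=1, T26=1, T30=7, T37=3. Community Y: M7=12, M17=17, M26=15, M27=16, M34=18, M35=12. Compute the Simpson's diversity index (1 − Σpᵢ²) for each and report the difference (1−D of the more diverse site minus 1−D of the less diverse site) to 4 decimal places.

Community X: N=41, proportions 0.658537, 0.02439, 0.02439, 0.02439, 0.02439, 0.170732, 0.073171, giving 1−D = 0.529447 (working shown to 6 dp, full precision carried).
Community Y: N=90, proportions 0.133333, 0.188889, 0.166667, 0.177778, 0.2, 0.133333, giving 1−D = 0.829383.
Difference = |0.529447 − 0.829383| = 0.299936, i.e. 0.2999 to 4 decimal places.

0.2999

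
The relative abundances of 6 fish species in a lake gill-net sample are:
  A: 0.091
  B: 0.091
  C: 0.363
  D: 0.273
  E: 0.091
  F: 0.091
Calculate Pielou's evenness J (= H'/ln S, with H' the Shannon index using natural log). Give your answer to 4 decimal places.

0.8900

H' = −Σ pᵢ ln pᵢ = −((-0.218118) + (-0.218118) + (-0.367847) + (-0.354431) + (-0.218118) + (-0.218118)) = 1.594748 (working shown to 6 dp, full precision carried).
With S = 6 species, ln S = 1.791759, so J = 1.594748/1.791759 = 0.890046, i.e. 0.8900 to 4 decimal places.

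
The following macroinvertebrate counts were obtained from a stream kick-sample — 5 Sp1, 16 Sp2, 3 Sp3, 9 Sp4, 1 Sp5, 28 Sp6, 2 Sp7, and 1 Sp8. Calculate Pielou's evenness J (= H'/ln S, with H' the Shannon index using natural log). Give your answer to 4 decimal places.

0.7485

Total N = 5+16+3+9+1+28+2+1 = 65, so the proportions are 0.076923, 0.246154, 0.046154, 0.138462, 0.015385, 0.430769, 0.030769, 0.015385 (working shown to 6 dp, full precision carried).
H' = −Σ pᵢ ln pᵢ = −((-0.197304) + (-0.345058) + (-0.141959) + (-0.273761) + (-0.064221) + (-0.362786) + (-0.107115) + (-0.064221)) = 1.556426.
With S = 8 species, ln S = 2.079442, so J = 1.556426/2.079442 = 0.748483, i.e. 0.7485 to 4 decimal places.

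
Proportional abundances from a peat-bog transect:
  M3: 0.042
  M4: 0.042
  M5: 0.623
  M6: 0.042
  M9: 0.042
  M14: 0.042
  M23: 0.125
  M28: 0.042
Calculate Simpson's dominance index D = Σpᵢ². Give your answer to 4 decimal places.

D = 0.042² + 0.042² + 0.623² + 0.042² + 0.042² + 0.042² + 0.125² + 0.042² = 0.001764 + 0.001764 + 0.388129 + 0.001764 + 0.001764 + 0.001764 + 0.015625 + 0.001764 = 0.414338 (working shown to 6 dp, full precision carried).
To 4 decimal places, D = 0.4143.

0.4143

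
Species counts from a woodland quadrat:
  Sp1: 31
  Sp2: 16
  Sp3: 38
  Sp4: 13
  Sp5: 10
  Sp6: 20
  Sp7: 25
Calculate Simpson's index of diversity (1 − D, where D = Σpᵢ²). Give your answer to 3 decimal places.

Total N = 31+16+38+13+10+20+25 = 153, so the proportions are 0.20261, 0.10458, 0.24837, 0.08497, 0.06536, 0.13072, 0.1634 (working shown to 5 dp, full precision carried).
D = 0.20261² + 0.10458² + 0.24837² + 0.08497² + 0.06536² + 0.13072² + 0.1634² = 0.04105 + 0.01094 + 0.06169 + 0.00722 + 0.00427 + 0.01709 + 0.02670 = 0.16895.
So 1 − D = 0.83105, i.e. 0.831 to 3 decimal places.

0.831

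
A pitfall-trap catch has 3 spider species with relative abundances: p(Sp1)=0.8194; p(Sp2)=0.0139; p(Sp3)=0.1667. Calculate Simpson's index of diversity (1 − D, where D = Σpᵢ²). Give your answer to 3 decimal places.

0.301

D = 0.8194² + 0.0139² + 0.1667² = 0.67142 + 0.00019 + 0.02779 = 0.69940 (working shown to 5 dp, full precision carried).
So 1 − D = 0.30060, i.e. 0.301 to 3 decimal places.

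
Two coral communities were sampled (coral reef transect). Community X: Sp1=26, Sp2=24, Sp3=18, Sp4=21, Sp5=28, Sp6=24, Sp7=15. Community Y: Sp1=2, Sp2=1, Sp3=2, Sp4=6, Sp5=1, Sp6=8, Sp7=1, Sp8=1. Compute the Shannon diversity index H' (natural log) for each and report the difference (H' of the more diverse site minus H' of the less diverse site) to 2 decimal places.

Community X: N=156, proportions 0.1667, 0.1538, 0.1154, 0.1346, 0.1795, 0.1538, 0.0962, giving H' = 1.9272 (working shown to 4 dp, full precision carried).
Community Y: N=22, proportions 0.0909, 0.0455, 0.0909, 0.2727, 0.0455, 0.3636, 0.0455, 0.0455, giving H' = 1.7202.
Difference = |1.9272 − 1.7202| = 0.2070, i.e. 0.21 to 2 decimal places.

0.21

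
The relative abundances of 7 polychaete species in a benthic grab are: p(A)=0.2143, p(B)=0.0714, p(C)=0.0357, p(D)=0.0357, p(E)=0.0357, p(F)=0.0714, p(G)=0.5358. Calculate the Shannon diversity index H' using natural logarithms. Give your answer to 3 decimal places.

1.398

Each pᵢ ln pᵢ term (working shown to 5 dp, full precision carried): 0.2143×(-1.54038)=-0.33010, 0.0714×(-2.63946)=-0.18846, 0.0357×(-3.33260)=-0.11897, 0.0357×(-3.33260)=-0.11897, 0.0357×(-3.33260)=-0.11897, 0.0714×(-2.63946)=-0.18846, 0.5358×(-0.62399)=-0.33434.
Sum = -1.39828, so H' = 1.398.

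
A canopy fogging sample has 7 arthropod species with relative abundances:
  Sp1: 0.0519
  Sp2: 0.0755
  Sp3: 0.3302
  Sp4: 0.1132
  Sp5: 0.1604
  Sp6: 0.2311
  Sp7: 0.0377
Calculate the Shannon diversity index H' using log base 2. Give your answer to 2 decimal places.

2.48

Each pᵢ log₂ pᵢ term (working shown to 4 dp, full precision carried): 0.0519×(-4.2681)=-0.2215, 0.0755×(-3.7274)=-0.2814, 0.3302×(-1.5986)=-0.5279, 0.1132×(-3.1431)=-0.3558, 0.1604×(-2.6403)=-0.4235, 0.2311×(-2.1134)=-0.4884, 0.0377×(-4.7293)=-0.1783.
Sum = -2.4768, so H' = 2.48.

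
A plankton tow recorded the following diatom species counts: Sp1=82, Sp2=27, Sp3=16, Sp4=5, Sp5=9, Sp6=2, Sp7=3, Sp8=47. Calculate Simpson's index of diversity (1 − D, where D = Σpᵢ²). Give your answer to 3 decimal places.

0.725

Total N = 82+27+16+5+9+2+3+47 = 191, so the proportions are 0.42932, 0.14136, 0.08377, 0.02618, 0.04712, 0.01047, 0.01571, 0.24607 (working shown to 5 dp, full precision carried).
D = 0.42932² + 0.14136² + 0.08377² + 0.02618² + 0.04712² + 0.01047² + 0.01571² + 0.24607² = 0.18432 + 0.01998 + 0.00702 + 0.00069 + 0.00222 + 0.00011 + 0.00025 + 0.06055 = 0.27513.
So 1 − D = 0.72487, i.e. 0.725 to 3 decimal places.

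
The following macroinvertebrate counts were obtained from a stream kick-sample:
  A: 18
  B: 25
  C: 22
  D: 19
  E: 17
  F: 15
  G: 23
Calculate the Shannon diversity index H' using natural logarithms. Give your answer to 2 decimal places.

1.93

Total N = 18+25+22+19+17+15+23 = 139, so the proportions are 0.1295, 0.1799, 0.1583, 0.1367, 0.1223, 0.1079, 0.1655 (working shown to 4 dp, full precision carried).
Each pᵢ ln pᵢ term: 0.1295×(-2.0441)=-0.2647, 0.1799×(-1.7156)=-0.3086, 0.1583×(-1.8434)=-0.2918, 0.1367×(-1.9900)=-0.2720, 0.1223×(-2.1013)=-0.2570, 0.1079×(-2.2264)=-0.2403, 0.1655×(-1.7990)=-0.2977.
Sum = -1.9320, so H' = 1.93.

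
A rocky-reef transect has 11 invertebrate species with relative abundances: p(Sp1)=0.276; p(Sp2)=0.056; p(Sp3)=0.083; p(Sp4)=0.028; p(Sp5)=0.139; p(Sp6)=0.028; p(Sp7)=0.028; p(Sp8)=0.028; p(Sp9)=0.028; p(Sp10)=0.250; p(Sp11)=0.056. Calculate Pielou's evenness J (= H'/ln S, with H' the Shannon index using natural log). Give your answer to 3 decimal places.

H' = −Σ pᵢ ln pᵢ = −((-0.35531) + (-0.16141) + (-0.20658) + (-0.10012) + (-0.27429) + (-0.10012) + (-0.10012) + (-0.10012) + (-0.10012) + (-0.34657) + (-0.16141)) = 2.00616 (working shown to 5 dp, full precision carried).
With S = 11 species, ln S = 2.39790, so J = 2.00616/2.39790 = 0.83663, i.e. 0.837 to 3 decimal places.

0.837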